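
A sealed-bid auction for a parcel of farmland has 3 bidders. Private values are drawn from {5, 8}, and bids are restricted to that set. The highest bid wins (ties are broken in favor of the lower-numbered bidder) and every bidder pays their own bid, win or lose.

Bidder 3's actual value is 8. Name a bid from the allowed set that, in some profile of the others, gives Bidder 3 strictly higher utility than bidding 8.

Suppose Bidder 1 bids 5 and Bidder 2 bids 8.
Bid 8: loses but pays 8, utility -8.
Bid 5: loses but pays 5, utility -5.
So bidding 5 beats truth here (-5 > -8).

5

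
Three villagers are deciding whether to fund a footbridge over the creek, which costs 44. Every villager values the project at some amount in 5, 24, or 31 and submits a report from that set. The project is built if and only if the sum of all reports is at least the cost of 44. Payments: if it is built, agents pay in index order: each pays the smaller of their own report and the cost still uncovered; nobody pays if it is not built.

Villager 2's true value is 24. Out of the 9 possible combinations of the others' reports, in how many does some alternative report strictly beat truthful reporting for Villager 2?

4

Others report (24, 24): truth gives 4; report 5 gives 19 > 4. Violating.
Others report (24, 31): truth gives 4; report 5 gives 19 > 4. Violating.
Others report (31, 24): truth gives 11; report 5 gives 19 > 11. Violating.
Others report (31, 31): truth gives 11; report 5 gives 19 > 11. Violating.
Others report (5, 5): truth gives 0; no alternative beats it.
Others report (5, 24): truth gives 0; no alternative beats it.
(Checking all 9 profiles: 4 have a profitable deviation, 5 do not.)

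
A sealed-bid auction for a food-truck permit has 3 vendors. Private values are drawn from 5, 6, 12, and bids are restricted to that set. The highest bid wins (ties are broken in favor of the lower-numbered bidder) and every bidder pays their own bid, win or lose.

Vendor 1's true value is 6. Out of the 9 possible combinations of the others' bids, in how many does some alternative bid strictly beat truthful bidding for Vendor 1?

Others bid (5, 5): truth gives 0; bid 5 gives 1 > 0. Violating.
Others bid (5, 12): truth gives -6; bid 5 gives -5 > -6. Violating.
Others bid (6, 12): truth gives -6; bid 5 gives -5 > -6. Violating.
Others bid (12, 5): truth gives -6; bid 5 gives -5 > -6. Violating.
Others bid (5, 6): truth gives 0; no alternative beats it.
Others bid (6, 5): truth gives 0; no alternative beats it.
(Checking all 9 profiles: 6 have a profitable deviation, 3 do not.)

6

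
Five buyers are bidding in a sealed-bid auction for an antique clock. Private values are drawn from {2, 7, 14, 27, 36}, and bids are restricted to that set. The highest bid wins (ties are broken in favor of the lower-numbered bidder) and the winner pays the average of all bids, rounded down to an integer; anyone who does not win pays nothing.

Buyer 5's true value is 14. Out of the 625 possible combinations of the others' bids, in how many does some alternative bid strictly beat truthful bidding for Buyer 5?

Others bid (2, 2, 2, 2): truth gives 10; bid 7 gives 11 > 10. Violating.
Others bid (2, 2, 2, 14): truth gives 0; bid 27 gives 5 > 0. Violating.
Others bid (2, 2, 2, 27): truth gives 0; bid 36 gives 1 > 0. Violating.
Others bid (2, 2, 7, 14): truth gives 0; bid 27 gives 4 > 0. Violating.
Others bid (2, 2, 2, 7): truth gives 9; no alternative beats it.
Others bid (2, 2, 2, 36): truth gives 0; no alternative beats it.
(Checking all 625 profiles: 61 have a profitable deviation, 564 do not.)

61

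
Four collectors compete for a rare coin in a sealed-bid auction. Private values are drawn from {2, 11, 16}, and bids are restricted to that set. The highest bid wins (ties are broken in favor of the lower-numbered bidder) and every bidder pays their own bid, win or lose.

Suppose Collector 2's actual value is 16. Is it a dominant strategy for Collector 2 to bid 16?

No

Consider the case where Collector 1 bids 2, Collector 3 bids 2 and Collector 4 bids 2.
Truthful bid 16: wins, pays 16, utility 16 - 16 = 0.
Bid 11 instead: wins, pays 11, utility 16 - 11 = 5.
Since 5 > 0, bidding 11 is strictly better here, so truthful bidding is not dominant.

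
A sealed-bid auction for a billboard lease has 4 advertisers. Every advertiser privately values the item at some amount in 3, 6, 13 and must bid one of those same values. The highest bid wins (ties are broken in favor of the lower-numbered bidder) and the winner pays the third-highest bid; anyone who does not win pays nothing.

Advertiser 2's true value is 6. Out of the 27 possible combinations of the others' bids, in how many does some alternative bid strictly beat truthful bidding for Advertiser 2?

Others bid (3, 3, 13): truth gives 0; bid 13 gives 3 > 0. Violating.
Others bid (3, 13, 3): truth gives 0; bid 13 gives 3 > 0. Violating.
Others bid (6, 3, 3): truth gives 0; bid 13 gives 3 > 0. Violating.
Others bid (3, 3, 3): truth gives 3; no alternative beats it.
Others bid (3, 3, 6): truth gives 3; no alternative beats it.
(Checking all 27 profiles: 3 have a profitable deviation, 24 do not.)

3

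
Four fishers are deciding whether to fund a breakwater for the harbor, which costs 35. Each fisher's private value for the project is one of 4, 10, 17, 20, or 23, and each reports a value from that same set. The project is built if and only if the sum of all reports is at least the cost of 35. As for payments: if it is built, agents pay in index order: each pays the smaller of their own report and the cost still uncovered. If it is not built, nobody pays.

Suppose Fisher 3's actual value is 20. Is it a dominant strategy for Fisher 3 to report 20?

No

Consider the case where Fisher 1 reports 4, Fisher 2 reports 4 and Fisher 4 reports 10.
Truthful report 20: project built, pays 20, utility 20 - 20 = 0.
Report 17 instead: project built, pays 17, utility 20 - 17 = 3.
Since 3 > 0, reporting 17 is strictly better here, so truthful reporting is not dominant.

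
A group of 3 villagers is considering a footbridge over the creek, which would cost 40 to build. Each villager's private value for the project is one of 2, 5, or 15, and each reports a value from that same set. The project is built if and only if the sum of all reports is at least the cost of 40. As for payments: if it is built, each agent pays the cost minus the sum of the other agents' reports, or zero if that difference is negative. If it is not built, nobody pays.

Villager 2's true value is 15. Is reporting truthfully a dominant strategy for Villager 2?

Check each profile of the others' reports and compare truth against every alternative report.
Others report (15, 15): truth gives 5, best alternative gives 0.
Others report (2, 2): truth gives 0, best alternative gives 0.
Others report (2, 5): truth gives 0, best alternative gives 0.
Others report (2, 15): truth gives 0, best alternative gives 0.
Others report (5, 2): truth gives 0, best alternative gives 0.
Others report (5, 5): truth gives 0, best alternative gives 0.
(Remaining 3 profiles checked similarly; truth is weakly best in each.)
In every case the truthful report is at least as good as any alternative, so it is a dominant strategy.

Yes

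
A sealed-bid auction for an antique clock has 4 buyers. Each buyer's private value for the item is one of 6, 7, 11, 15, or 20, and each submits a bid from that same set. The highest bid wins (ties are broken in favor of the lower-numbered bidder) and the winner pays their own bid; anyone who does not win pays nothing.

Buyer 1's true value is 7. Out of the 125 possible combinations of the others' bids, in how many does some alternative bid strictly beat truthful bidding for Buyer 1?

Others bid (6, 6, 6): truth gives 0; bid 6 gives 1 > 0. Violating.
Others bid (6, 6, 7): truth gives 0; no alternative beats it.
Others bid (6, 6, 11): truth gives 0; no alternative beats it.
(Checking all 125 profiles: 1 has a profitable deviation, 124 do not.)

1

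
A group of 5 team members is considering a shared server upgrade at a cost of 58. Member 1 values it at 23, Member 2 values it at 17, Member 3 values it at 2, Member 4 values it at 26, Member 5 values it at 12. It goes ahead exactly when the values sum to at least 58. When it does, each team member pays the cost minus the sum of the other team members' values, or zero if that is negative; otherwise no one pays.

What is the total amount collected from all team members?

Total value 80 ≥ cost 58, so it is built.
Member 1: others sum to 57; max(0, 58 - 57) = 1.
Member 2: others sum to 63; max(0, 58 - 63) = 0.
Member 3: others sum to 78; max(0, 58 - 78) = 0.
Member 4: others sum to 54; max(0, 58 - 54) = 4.
Member 5: others sum to 68; max(0, 58 - 68) = 0.
Total collected = 1 + 0 + 0 + 4 + 0 = 5.

5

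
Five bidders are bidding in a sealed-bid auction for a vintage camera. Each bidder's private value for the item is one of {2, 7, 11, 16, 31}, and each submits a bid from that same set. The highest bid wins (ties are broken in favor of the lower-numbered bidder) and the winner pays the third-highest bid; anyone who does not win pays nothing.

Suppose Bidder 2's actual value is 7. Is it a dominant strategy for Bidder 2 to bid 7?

Consider the case where Bidder 1 bids 2, Bidder 3 bids 2, Bidder 4 bids 2 and Bidder 5 bids 11.
Truthful bid 7: loses, pays 0, utility 0.
Bid 11 instead: wins, pays 2, utility 7 - 2 = 5.
Since 5 > 0, bidding 11 is strictly better here, so truthful bidding is not dominant.

No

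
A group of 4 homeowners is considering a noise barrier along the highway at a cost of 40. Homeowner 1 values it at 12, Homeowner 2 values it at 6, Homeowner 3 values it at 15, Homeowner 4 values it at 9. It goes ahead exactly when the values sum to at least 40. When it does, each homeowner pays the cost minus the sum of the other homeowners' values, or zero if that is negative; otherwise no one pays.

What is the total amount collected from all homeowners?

Total value 42 ≥ cost 40, so it is built.
Homeowner 1: others sum to 30; max(0, 40 - 30) = 10.
Homeowner 2: others sum to 36; max(0, 40 - 36) = 4.
Homeowner 3: others sum to 27; max(0, 40 - 27) = 13.
Homeowner 4: others sum to 33; max(0, 40 - 33) = 7.
Total collected = 10 + 4 + 13 + 7 = 34.

34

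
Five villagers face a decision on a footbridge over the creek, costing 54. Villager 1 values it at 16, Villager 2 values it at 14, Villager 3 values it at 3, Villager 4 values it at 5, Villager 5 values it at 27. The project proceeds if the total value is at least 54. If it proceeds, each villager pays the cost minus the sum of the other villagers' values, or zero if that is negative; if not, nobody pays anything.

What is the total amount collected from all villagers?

24

Total value 65 ≥ cost 54, so it is built.
Villager 1: others sum to 49; max(0, 54 - 49) = 5.
Villager 2: others sum to 51; max(0, 54 - 51) = 3.
Villager 3: others sum to 62; max(0, 54 - 62) = 0.
Villager 4: others sum to 60; max(0, 54 - 60) = 0.
Villager 5: others sum to 38; max(0, 54 - 38) = 16.
Total collected = 5 + 3 + 0 + 0 + 16 = 24.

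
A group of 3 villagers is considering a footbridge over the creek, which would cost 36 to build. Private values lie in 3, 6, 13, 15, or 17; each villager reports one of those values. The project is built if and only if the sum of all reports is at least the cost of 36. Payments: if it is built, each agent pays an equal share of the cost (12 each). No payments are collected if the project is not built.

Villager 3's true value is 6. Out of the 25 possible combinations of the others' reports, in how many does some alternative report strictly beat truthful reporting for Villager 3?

Others report (13, 17): truth gives -6; report 3 gives 0 > -6. Violating.
Others report (15, 15): truth gives -6; report 3 gives 0 > -6. Violating.
Others report (15, 17): truth gives -6; report 3 gives 0 > -6. Violating.
Others report (17, 13): truth gives -6; report 3 gives 0 > -6. Violating.
Others report (3, 3): truth gives 0; no alternative beats it.
Others report (3, 6): truth gives 0; no alternative beats it.
(Checking all 25 profiles: 5 have a profitable deviation, 20 do not.)

5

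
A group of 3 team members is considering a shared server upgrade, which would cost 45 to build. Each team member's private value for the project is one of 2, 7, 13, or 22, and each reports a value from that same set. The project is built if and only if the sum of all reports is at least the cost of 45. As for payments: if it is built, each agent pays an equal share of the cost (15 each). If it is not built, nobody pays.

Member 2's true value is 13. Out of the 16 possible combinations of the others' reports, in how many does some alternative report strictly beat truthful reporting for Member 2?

Others report (13, 22): truth gives -2; report 2 gives 0 > -2. Violating.
Others report (22, 13): truth gives -2; report 2 gives 0 > -2. Violating.
Others report (2, 2): truth gives 0; no alternative beats it.
Others report (2, 7): truth gives 0; no alternative beats it.
(Checking all 16 profiles: 2 have a profitable deviation, 14 do not.)

2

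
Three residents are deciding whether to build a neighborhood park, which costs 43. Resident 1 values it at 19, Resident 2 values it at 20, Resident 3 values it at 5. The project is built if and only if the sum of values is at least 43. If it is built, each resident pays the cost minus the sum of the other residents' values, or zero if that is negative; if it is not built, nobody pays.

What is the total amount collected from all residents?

Total value 44 ≥ cost 43, so it is built.
Resident 1: others sum to 25; max(0, 43 - 25) = 18.
Resident 2: others sum to 24; max(0, 43 - 24) = 19.
Resident 3: others sum to 39; max(0, 43 - 39) = 4.
Total collected = 18 + 19 + 4 = 41.

41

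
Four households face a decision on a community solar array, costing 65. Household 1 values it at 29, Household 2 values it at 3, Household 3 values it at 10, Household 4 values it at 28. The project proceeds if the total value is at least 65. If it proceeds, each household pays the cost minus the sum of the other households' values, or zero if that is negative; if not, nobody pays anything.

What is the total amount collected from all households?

52

Total value 70 ≥ cost 65, so it is built.
Household 1: others sum to 41; max(0, 65 - 41) = 24.
Household 2: others sum to 67; max(0, 65 - 67) = 0.
Household 3: others sum to 60; max(0, 65 - 60) = 5.
Household 4: others sum to 42; max(0, 65 - 42) = 23.
Total collected = 24 + 0 + 5 + 23 = 52.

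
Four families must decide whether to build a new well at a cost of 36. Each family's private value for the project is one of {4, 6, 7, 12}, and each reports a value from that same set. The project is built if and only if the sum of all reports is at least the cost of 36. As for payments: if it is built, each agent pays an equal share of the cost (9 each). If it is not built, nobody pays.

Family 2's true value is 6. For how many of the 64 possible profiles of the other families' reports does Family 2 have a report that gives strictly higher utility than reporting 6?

6

Others report (6, 12, 12): truth gives -3; report 4 gives 0 > -3. Violating.
Others report (7, 12, 12): truth gives -3; report 4 gives 0 > -3. Violating.
Others report (12, 6, 12): truth gives -3; report 4 gives 0 > -3. Violating.
Others report (12, 7, 12): truth gives -3; report 4 gives 0 > -3. Violating.
Others report (4, 4, 4): truth gives 0; no alternative beats it.
Others report (4, 4, 6): truth gives 0; no alternative beats it.
(Checking all 64 profiles: 6 have a profitable deviation, 58 do not.)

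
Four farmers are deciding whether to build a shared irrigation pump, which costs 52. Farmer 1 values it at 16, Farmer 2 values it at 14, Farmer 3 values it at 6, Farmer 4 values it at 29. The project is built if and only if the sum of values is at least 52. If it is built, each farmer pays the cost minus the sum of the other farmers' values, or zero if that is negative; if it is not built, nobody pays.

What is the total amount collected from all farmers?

20

Total value 65 ≥ cost 52, so it is built.
Farmer 1: others sum to 49; max(0, 52 - 49) = 3.
Farmer 2: others sum to 51; max(0, 52 - 51) = 1.
Farmer 3: others sum to 59; max(0, 52 - 59) = 0.
Farmer 4: others sum to 36; max(0, 52 - 36) = 16.
Total collected = 3 + 1 + 0 + 16 = 20.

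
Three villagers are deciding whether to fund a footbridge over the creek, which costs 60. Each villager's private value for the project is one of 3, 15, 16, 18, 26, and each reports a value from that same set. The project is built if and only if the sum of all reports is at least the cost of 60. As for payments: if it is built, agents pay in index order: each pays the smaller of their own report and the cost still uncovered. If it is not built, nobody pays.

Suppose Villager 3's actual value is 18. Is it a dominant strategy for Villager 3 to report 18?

Check each profile of the others' reports and compare truth against every alternative report.
Others report (26, 26): truth gives 10, best alternative gives 10.
Others report (18, 26): truth gives 2, best alternative gives 2.
Others report (26, 18): truth gives 2, best alternative gives 2.
Others report (3, 3): truth gives 0, best alternative gives 0.
Others report (3, 15): truth gives 0, best alternative gives 0.
Others report (3, 16): truth gives 0, best alternative gives 0.
(Remaining 19 profiles checked similarly; truth is weakly best in each.)
In every case the truthful report is at least as good as any alternative, so it is a dominant strategy.

Yes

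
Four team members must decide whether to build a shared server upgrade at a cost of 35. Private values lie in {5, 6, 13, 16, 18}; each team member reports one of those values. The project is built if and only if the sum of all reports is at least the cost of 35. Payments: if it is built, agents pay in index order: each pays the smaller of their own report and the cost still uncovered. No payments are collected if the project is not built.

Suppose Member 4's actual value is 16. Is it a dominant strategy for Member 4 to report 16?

Check each profile of the others' reports and compare truth against every alternative report.
Others report (5, 13, 18): truth gives 16, best alternative gives 16.
Others report (5, 16, 16): truth gives 16, best alternative gives 16.
Others report (5, 16, 18): truth gives 16, best alternative gives 16.
Others report (5, 18, 13): truth gives 16, best alternative gives 16.
Others report (5, 18, 16): truth gives 16, best alternative gives 16.
Others report (5, 18, 18): truth gives 16, best alternative gives 16.
(Remaining 119 profiles checked similarly; truth is weakly best in each.)
In every case the truthful report is at least as good as any alternative, so it is a dominant strategy.

Yes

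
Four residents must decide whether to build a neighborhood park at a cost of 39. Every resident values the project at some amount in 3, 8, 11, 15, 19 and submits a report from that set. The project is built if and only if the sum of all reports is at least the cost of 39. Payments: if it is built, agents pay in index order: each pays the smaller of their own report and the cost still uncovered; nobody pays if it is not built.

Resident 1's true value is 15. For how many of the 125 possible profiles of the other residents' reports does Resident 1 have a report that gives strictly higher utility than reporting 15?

Others report (3, 8, 19): truth gives 0; report 11 gives 4 > 0. Violating.
Others report (3, 11, 15): truth gives 0; report 11 gives 4 > 0. Violating.
Others report (3, 11, 19): truth gives 0; report 8 gives 7 > 0. Violating.
Others report (3, 15, 11): truth gives 0; report 11 gives 4 > 0. Violating.
Others report (3, 3, 3): truth gives 0; no alternative beats it.
Others report (3, 3, 8): truth gives 0; no alternative beats it.
(Checking all 125 profiles: 90 have a profitable deviation, 35 do not.)

90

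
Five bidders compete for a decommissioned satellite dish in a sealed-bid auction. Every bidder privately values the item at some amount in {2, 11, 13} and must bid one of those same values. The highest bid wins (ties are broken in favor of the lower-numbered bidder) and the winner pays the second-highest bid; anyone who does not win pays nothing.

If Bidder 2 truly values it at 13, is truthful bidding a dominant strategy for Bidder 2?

Check each profile of the others' bids and compare truth against every alternative bid.
Others bid (11, 2, 2, 2): truth gives 2, best alternative gives 0.
Others bid (11, 2, 2, 11): truth gives 2, best alternative gives 0.
Others bid (11, 2, 11, 2): truth gives 2, best alternative gives 0.
Others bid (11, 2, 11, 11): truth gives 2, best alternative gives 0.
Others bid (11, 11, 2, 2): truth gives 2, best alternative gives 0.
Others bid (11, 11, 2, 11): truth gives 2, best alternative gives 0.
(Remaining 75 profiles checked similarly; truth is weakly best in each.)
In every case the truthful bid is at least as good as any alternative, so it is a dominant strategy.

Yes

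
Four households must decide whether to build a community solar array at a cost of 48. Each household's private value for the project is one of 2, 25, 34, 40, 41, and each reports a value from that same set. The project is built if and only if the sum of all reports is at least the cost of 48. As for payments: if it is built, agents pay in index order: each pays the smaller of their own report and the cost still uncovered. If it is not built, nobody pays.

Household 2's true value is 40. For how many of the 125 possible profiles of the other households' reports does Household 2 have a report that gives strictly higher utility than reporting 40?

Others report (2, 2, 25): truth gives 0; report 25 gives 15 > 0. Violating.
Others report (2, 2, 34): truth gives 0; report 25 gives 15 > 0. Violating.
Others report (2, 2, 40): truth gives 0; report 25 gives 15 > 0. Violating.
Others report (2, 2, 41): truth gives 0; report 25 gives 15 > 0. Violating.
Others report (2, 2, 2): truth gives 0; no alternative beats it.
Others report (25, 2, 2): truth gives 17; no alternative beats it.
(Checking all 125 profiles: 120 have a profitable deviation, 5 do not.)

120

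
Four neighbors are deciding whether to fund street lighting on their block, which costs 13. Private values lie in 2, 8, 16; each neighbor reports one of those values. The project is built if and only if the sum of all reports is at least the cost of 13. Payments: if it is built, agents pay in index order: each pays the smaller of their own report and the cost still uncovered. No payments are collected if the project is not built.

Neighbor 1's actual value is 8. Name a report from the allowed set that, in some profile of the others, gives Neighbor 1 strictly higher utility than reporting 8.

2

Suppose Neighbor 2 reports 2, Neighbor 3 reports 2 and Neighbor 4 reports 8.
Report 8: project built, pays 8, utility 8 - 8 = 0.
Report 2: project built, pays 2, utility 8 - 2 = 6.
So reporting 2 beats truth here (6 > 0).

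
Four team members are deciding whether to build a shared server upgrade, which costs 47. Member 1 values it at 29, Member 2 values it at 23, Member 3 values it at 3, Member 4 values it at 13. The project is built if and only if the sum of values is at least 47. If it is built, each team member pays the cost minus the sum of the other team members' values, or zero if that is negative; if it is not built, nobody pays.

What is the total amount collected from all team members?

10

Total value 68 ≥ cost 47, so it is built.
Member 1: others sum to 39; max(0, 47 - 39) = 8.
Member 2: others sum to 45; max(0, 47 - 45) = 2.
Member 3: others sum to 65; max(0, 47 - 65) = 0.
Member 4: others sum to 55; max(0, 47 - 55) = 0.
Total collected = 8 + 2 + 0 + 0 = 10.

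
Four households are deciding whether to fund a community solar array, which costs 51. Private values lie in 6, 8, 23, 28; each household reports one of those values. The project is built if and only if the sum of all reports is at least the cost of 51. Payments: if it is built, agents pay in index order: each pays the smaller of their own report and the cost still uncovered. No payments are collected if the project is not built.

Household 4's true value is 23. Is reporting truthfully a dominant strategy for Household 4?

Check each profile of the others' reports and compare truth against every alternative report.
Others report (6, 23, 23): truth gives 23, best alternative gives 23.
Others report (6, 23, 28): truth gives 23, best alternative gives 23.
Others report (6, 28, 23): truth gives 23, best alternative gives 23.
Others report (6, 28, 28): truth gives 23, best alternative gives 23.
Others report (8, 23, 23): truth gives 23, best alternative gives 23.
Others report (8, 23, 28): truth gives 23, best alternative gives 23.
(Remaining 58 profiles checked similarly; truth is weakly best in each.)
In every case the truthful report is at least as good as any alternative, so it is a dominant strategy.

Yes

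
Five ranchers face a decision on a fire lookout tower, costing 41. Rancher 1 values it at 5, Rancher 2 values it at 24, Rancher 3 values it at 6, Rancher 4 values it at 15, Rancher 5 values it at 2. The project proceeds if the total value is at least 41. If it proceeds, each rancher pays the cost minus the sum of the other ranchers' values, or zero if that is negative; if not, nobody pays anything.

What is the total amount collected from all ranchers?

17

Total value 52 ≥ cost 41, so it is built.
Rancher 1: others sum to 47; max(0, 41 - 47) = 0.
Rancher 2: others sum to 28; max(0, 41 - 28) = 13.
Rancher 3: others sum to 46; max(0, 41 - 46) = 0.
Rancher 4: others sum to 37; max(0, 41 - 37) = 4.
Rancher 5: others sum to 50; max(0, 41 - 50) = 0.
Total collected = 0 + 13 + 0 + 4 + 0 = 17.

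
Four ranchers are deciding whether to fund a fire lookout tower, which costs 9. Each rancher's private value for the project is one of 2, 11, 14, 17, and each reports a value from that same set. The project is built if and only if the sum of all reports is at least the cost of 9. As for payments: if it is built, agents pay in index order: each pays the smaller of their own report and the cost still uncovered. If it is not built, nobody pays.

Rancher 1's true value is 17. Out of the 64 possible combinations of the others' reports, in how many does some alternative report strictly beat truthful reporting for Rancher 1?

63

Others report (2, 2, 11): truth gives 8; report 2 gives 15 > 8. Violating.
Others report (2, 2, 14): truth gives 8; report 2 gives 15 > 8. Violating.
Others report (2, 2, 17): truth gives 8; report 2 gives 15 > 8. Violating.
Others report (2, 11, 2): truth gives 8; report 2 gives 15 > 8. Violating.
Others report (2, 2, 2): truth gives 8; no alternative beats it.
(Checking all 64 profiles: 63 have a profitable deviation, 1 does not.)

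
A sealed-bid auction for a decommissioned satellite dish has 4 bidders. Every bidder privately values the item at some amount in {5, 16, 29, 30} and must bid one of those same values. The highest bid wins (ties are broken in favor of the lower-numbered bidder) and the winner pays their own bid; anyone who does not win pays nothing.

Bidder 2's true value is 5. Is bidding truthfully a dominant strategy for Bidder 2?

Yes

Check each profile of the others' bids and compare truth against every alternative bid.
Others bid (5, 5, 5): truth gives 0, best alternative gives -11.
Others bid (5, 5, 16): truth gives 0, best alternative gives -11.
Others bid (5, 16, 5): truth gives 0, best alternative gives -11.
Others bid (5, 16, 16): truth gives 0, best alternative gives -11.
Others bid (5, 5, 29): truth gives 0, best alternative gives 0.
Others bid (5, 5, 30): truth gives 0, best alternative gives 0.
(Remaining 58 profiles checked similarly; truth is weakly best in each.)
In every case the truthful bid is at least as good as any alternative, so it is a dominant strategy.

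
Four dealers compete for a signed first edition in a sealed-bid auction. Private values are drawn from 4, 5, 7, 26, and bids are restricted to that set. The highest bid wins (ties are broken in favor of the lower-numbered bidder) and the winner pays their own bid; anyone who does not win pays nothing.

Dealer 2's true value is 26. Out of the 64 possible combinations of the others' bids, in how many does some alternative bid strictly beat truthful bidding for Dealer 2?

Others bid (4, 4, 4): truth gives 0; bid 5 gives 21 > 0. Violating.
Others bid (4, 4, 5): truth gives 0; bid 5 gives 21 > 0. Violating.
Others bid (4, 4, 7): truth gives 0; bid 7 gives 19 > 0. Violating.
Others bid (4, 5, 4): truth gives 0; bid 5 gives 21 > 0. Violating.
Others bid (4, 4, 26): truth gives 0; no alternative beats it.
Others bid (4, 5, 26): truth gives 0; no alternative beats it.
(Checking all 64 profiles: 18 have a profitable deviation, 46 do not.)

18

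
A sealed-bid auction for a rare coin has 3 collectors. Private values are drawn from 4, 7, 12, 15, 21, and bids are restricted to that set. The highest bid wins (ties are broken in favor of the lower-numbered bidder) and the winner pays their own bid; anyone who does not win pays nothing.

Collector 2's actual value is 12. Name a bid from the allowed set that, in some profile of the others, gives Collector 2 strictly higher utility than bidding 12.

7

Suppose Collector 1 bids 4 and Collector 3 bids 4.
Bid 12: wins, pays 12, utility 12 - 12 = 0.
Bid 7: wins, pays 7, utility 12 - 7 = 5.
So bidding 7 beats truth here (5 > 0).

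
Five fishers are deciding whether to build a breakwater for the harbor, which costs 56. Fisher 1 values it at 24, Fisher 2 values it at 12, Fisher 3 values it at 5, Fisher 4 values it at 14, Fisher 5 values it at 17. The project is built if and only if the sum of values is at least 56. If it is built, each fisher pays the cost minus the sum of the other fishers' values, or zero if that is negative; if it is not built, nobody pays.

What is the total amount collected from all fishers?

Total value 72 ≥ cost 56, so it is built.
Fisher 1: others sum to 48; max(0, 56 - 48) = 8.
Fisher 2: others sum to 60; max(0, 56 - 60) = 0.
Fisher 3: others sum to 67; max(0, 56 - 67) = 0.
Fisher 4: others sum to 58; max(0, 56 - 58) = 0.
Fisher 5: others sum to 55; max(0, 56 - 55) = 1.
Total collected = 8 + 0 + 0 + 0 + 1 = 9.

9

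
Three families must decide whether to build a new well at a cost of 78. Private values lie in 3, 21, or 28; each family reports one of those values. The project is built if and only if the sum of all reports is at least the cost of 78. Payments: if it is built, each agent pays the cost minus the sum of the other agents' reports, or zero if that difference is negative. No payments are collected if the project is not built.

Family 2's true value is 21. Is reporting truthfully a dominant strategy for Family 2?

Check each profile of the others' reports and compare truth against every alternative report.
Others report (3, 3): truth gives 0, best alternative gives 0.
Others report (3, 21): truth gives 0, best alternative gives 0.
Others report (3, 28): truth gives 0, best alternative gives 0.
Others report (21, 3): truth gives 0, best alternative gives 0.
Others report (21, 21): truth gives 0, best alternative gives 0.
Others report (21, 28): truth gives 0, best alternative gives 0.
(Remaining 3 profiles checked similarly; truth is weakly best in each.)
In every case the truthful report is at least as good as any alternative, so it is a dominant strategy.

Yes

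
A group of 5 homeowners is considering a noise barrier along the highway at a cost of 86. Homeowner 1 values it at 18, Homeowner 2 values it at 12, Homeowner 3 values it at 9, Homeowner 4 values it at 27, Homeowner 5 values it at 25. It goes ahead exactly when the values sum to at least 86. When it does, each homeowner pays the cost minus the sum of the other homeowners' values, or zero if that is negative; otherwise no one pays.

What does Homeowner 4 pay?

22

Total value 91 ≥ cost 86, so the project is built.
The other homeowners' values sum to 64.
Cost minus that sum is 86 - 64 = 22.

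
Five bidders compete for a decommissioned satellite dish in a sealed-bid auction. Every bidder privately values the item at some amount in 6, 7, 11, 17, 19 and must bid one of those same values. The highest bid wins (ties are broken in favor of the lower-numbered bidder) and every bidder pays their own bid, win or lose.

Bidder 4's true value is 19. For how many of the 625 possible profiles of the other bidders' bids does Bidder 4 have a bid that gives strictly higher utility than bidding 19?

Others bid (6, 6, 6, 6): truth gives 0; bid 7 gives 12 > 0. Violating.
Others bid (6, 6, 6, 7): truth gives 0; bid 7 gives 12 > 0. Violating.
Others bid (6, 6, 6, 11): truth gives 0; bid 11 gives 8 > 0. Violating.
Others bid (6, 6, 6, 17): truth gives 0; bid 17 gives 2 > 0. Violating.
Others bid (6, 6, 6, 19): truth gives 0; no alternative beats it.
Others bid (6, 6, 7, 19): truth gives 0; no alternative beats it.
(Checking all 625 profiles: 413 have a profitable deviation, 212 do not.)

413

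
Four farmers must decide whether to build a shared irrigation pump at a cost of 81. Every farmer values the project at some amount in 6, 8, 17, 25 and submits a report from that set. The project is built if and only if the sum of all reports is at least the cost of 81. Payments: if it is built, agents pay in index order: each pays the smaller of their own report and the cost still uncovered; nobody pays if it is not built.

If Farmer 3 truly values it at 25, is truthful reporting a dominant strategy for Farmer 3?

Consider the case where Farmer 1 reports 17, Farmer 2 reports 25 and Farmer 4 reports 25.
Truthful report 25: project built, pays 25, utility 25 - 25 = 0.
Report 17 instead: project built, pays 17, utility 25 - 17 = 8.
Since 8 > 0, reporting 17 is strictly better here, so truthful reporting is not dominant.

No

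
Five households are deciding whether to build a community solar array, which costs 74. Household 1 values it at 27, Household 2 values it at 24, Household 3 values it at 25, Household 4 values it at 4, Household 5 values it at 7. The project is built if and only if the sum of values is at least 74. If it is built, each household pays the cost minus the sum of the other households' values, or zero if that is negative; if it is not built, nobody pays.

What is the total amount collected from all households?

37

Total value 87 ≥ cost 74, so it is built.
Household 1: others sum to 60; max(0, 74 - 60) = 14.
Household 2: others sum to 63; max(0, 74 - 63) = 11.
Household 3: others sum to 62; max(0, 74 - 62) = 12.
Household 4: others sum to 83; max(0, 74 - 83) = 0.
Household 5: others sum to 80; max(0, 74 - 80) = 0.
Total collected = 14 + 11 + 12 + 0 + 0 = 37.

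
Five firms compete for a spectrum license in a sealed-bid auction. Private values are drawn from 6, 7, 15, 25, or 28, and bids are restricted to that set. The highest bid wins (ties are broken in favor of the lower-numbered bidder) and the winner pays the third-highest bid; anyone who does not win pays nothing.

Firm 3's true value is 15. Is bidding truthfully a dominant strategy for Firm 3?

No

Consider the case where Firm 1 bids 6, Firm 2 bids 6, Firm 4 bids 6 and Firm 5 bids 25.
Truthful bid 15: loses, pays 0, utility 0.
Bid 25 instead: wins, pays 6, utility 15 - 6 = 9.
Since 9 > 0, bidding 25 is strictly better here, so truthful bidding is not dominant.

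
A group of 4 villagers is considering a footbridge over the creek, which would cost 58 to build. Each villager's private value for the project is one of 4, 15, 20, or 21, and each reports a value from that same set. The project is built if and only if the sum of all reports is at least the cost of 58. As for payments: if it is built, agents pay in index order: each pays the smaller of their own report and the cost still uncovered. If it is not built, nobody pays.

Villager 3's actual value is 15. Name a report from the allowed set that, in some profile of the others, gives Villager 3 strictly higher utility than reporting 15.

4

Suppose Villager 1 reports 15, Villager 2 reports 20 and Villager 4 reports 20.
Report 15: project built, pays 15, utility 15 - 15 = 0.
Report 4: project built, pays 4, utility 15 - 4 = 11.
So reporting 4 beats truth here (11 > 0).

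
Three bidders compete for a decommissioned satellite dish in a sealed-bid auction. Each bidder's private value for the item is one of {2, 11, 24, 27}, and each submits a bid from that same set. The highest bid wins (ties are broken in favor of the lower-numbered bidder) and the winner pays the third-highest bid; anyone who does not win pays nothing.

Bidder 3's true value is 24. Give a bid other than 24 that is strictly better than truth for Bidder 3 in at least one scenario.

27

Suppose Bidder 1 bids 2 and Bidder 2 bids 24.
Bid 24: loses, pays 0, utility 0.
Bid 27: wins, pays 2, utility 24 - 2 = 22.
So bidding 27 beats truth here (22 > 0).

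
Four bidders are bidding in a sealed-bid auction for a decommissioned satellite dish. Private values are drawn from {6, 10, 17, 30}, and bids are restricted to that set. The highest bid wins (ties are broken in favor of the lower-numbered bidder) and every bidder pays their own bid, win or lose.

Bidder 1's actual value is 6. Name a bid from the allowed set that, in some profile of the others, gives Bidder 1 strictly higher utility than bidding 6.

10

Suppose Bidder 2 bids 6, Bidder 3 bids 6 and Bidder 4 bids 10.
Bid 6: loses but pays 6, utility -6.
Bid 10: wins, pays 10, utility 6 - 10 = -4.
So bidding 10 beats truth here (-4 > -6).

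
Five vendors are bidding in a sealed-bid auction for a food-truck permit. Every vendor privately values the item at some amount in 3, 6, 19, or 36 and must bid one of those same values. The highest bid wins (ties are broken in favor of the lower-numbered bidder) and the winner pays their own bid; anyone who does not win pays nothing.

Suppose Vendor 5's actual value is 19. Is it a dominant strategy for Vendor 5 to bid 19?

Consider the case where Vendor 1 bids 3, Vendor 2 bids 3, Vendor 3 bids 3 and Vendor 4 bids 3.
Truthful bid 19: wins, pays 19, utility 19 - 19 = 0.
Bid 6 instead: wins, pays 6, utility 19 - 6 = 13.
Since 13 > 0, bidding 6 is strictly better here, so truthful bidding is not dominant.

No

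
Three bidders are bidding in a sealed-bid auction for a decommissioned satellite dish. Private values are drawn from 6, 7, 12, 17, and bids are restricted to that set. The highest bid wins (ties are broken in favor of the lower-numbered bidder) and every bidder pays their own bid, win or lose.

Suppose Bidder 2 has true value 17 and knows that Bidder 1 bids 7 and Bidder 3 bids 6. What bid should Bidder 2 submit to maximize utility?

12

Bid 6: loses but pays 6, utility -6.
Bid 7: loses but pays 7, utility -7.
Bid 12: wins, pays 12, utility 17 - 12 = 5.
Bid 17: wins, pays 17, utility 17 - 17 = 0.
The best choice is 12 with utility 5.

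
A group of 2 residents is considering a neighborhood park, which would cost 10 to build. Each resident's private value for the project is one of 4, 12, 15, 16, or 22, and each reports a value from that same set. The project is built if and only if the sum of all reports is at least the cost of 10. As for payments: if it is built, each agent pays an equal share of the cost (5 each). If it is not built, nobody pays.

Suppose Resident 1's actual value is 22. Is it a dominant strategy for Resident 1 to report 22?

Yes

Check each profile of the others' reports and compare truth against every alternative report.
Others report (4): truth gives 17, best alternative gives 17.
Others report (12): truth gives 17, best alternative gives 17.
Others report (15): truth gives 17, best alternative gives 17.
Others report (16): truth gives 17, best alternative gives 17.
Others report (22): truth gives 17, best alternative gives 17.
In every case the truthful report is at least as good as any alternative, so it is a dominant strategy.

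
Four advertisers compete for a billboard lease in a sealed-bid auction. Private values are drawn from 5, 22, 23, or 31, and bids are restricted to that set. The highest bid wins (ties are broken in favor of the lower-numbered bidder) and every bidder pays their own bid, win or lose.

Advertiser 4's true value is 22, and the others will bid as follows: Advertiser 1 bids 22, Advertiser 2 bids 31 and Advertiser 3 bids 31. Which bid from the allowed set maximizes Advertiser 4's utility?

5

Bid 5: loses but pays 5, utility -5.
Bid 22: loses but pays 22, utility -22.
Bid 23: loses but pays 23, utility -23.
Bid 31: loses but pays 31, utility -31.
The best choice is 5 with utility -5.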